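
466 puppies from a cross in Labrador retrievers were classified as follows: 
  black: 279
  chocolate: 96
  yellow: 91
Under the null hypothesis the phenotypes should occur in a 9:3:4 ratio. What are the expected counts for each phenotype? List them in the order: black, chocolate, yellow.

Total ratio parts = 16. Expected numbers out of 466:
  black: 466 × 9/16 = 262.125
  chocolate: 466 × 3/16 = 87.375
  yellow: 466 × 4/16 = 116.5

262.125, 87.375, 116.5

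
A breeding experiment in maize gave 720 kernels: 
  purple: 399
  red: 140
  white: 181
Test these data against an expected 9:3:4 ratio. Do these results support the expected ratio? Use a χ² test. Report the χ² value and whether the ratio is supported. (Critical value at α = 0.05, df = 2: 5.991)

Total ratio parts = 16. Expected numbers out of 720:
  purple: 720 × 9/16 = 405
  red: 720 × 3/16 = 135
  white: 720 × 4/16 = 180
χ² = Σ (O − E)² / E
  purple: (399 − 405)² / 405 = 0.0889
  red: (140 − 135)² / 135 = 0.1852
  white: (181 − 180)² / 180 = 0.0056
χ² = 0.0889 + 0.1852 + 0.0056 = 0.2797 ≈ 0.280
Degrees of freedom = 3 − 1 = 2; critical value at α = 0.05 is 5.991.
Since 0.280 < 5.991, we fail to reject the null hypothesis — the data are consistent with the 9:3:4 ratio.

0.280; consistent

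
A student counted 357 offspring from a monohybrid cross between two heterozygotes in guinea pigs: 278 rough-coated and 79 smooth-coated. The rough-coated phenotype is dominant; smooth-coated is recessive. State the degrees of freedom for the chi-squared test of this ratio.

For a monohybrid cross between heterozygotes with complete dominance, the expected phenotypic ratio is 3:1.
A goodness-of-fit test with 2 phenotype classes has df = 2 − 1 = 1.

1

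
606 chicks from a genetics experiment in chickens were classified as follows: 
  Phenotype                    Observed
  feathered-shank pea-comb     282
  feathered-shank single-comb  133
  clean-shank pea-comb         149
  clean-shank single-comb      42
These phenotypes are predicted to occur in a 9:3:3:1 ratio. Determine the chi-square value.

The 9:3:3:1 ratio has 16 parts, so with N = 606 the expected counts are:
  feathered-shank pea-comb: 606 × 9/16 = 340.875
  feathered-shank single-comb: 606 × 3/16 = 113.625
  clean-shank pea-comb: 606 × 3/16 = 113.625
  clean-shank single-comb: 606 × 1/16 = 37.875
χ² = Σ (O − E)² / E
  feathered-shank pea-comb: (282 − 340.875)² / 340.875 = 10.1687
  feathered-shank single-comb: (133 − 113.625)² / 113.625 = 3.3038
  clean-shank pea-comb: (149 − 113.625)² / 113.625 = 11.0133
  clean-shank single-comb: (42 − 37.875)² / 37.875 = 0.4493
χ² = 10.1687 + 3.3038 + 11.0133 + 0.4493 = 24.9351 ≈ 24.935

24.935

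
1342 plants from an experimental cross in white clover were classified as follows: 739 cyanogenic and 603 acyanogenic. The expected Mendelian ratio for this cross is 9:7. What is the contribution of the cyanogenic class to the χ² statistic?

Total ratio parts = 16. Expected numbers out of 1342:
  cyanogenic: 1342 × 9/16 = 754.875
  acyanogenic: 1342 × 7/16 = 587.125
Contribution of cyanogenic: (739 − 754.875)² / 754.875 = 0.3339

0.334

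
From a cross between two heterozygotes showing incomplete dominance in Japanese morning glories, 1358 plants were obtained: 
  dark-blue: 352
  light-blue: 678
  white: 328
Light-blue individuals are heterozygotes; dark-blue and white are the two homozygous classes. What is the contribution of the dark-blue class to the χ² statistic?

With incomplete dominance, a heterozygote × heterozygote cross gives a 1:2:1 phenotypic ratio.
Expected counts for N = 1358 under a 1:2:1 ratio (total parts = 4):
  dark-blue: 1358 × 1/4 = 339.5
  light-blue: 1358 × 2/4 = 679
  white: 1358 × 1/4 = 339.5
Contribution of dark-blue: (352 − 339.5)² / 339.5 = 0.4602

0.460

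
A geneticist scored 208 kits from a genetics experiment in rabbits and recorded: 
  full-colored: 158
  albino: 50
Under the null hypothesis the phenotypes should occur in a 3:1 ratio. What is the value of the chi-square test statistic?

0.103

Expected counts for N = 208 under a 3:1 ratio (total parts = 4):
  full-colored: 208 × 3/4 = 156
  albino: 208 × 1/4 = 52
χ² = Σ (O − E)² / E
  full-colored: (158 − 156)² / 156 = 0.0256
  albino: (50 − 52)² / 52 = 0.0769
χ² = 0.0256 + 0.0769 = 0.1025 ≈ 0.103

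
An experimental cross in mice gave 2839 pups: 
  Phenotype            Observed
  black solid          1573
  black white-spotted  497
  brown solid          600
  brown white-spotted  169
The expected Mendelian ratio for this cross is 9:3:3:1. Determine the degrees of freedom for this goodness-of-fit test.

A goodness-of-fit test with 4 phenotype classes has df = 4 − 1 = 3.

3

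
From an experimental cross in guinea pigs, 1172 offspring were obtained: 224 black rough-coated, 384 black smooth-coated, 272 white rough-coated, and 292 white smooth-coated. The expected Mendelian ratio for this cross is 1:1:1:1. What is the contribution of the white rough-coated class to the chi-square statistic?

1.505

The 1:1:1:1 ratio has 4 parts, so with N = 1172 the expected counts are:
  black rough-coated: 1172 × 1/4 = 293
  black smooth-coated: 1172 × 1/4 = 293
  white rough-coated: 1172 × 1/4 = 293
  white smooth-coated: 1172 × 1/4 = 293
Contribution of white rough-coated: (272 − 293)² / 293 = 1.5051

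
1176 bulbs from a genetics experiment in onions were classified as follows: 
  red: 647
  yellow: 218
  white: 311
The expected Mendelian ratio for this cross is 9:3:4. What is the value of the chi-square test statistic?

The 9:3:4 ratio has 16 parts, so with N = 1176 the expected counts are:
  red: 1176 × 9/16 = 661.5
  yellow: 1176 × 3/16 = 220.5
  white: 1176 × 4/16 = 294
χ² = Σ (O − E)² / E
  red: (647 − 661.5)² / 661.5 = 0.3178
  yellow: (218 − 220.5)² / 220.5 = 0.0283
  white: (311 − 294)² / 294 = 0.9830
χ² = 0.3178 + 0.0283 + 0.9830 = 1.3291 ≈ 1.329

1.329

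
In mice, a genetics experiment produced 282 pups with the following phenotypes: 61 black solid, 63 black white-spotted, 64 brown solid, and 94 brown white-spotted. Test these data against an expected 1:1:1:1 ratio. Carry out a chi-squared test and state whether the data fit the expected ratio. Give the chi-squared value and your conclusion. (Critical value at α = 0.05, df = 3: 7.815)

Total ratio parts = 4. Expected numbers out of 282:
  black solid: 282 × 1/4 = 70.5
  black white-spotted: 282 × 1/4 = 70.5
  brown solid: 282 × 1/4 = 70.5
  brown white-spotted: 282 × 1/4 = 70.5
χ² = Σ (O − E)² / E
  black solid: (61 − 70.5)² / 70.5 = 1.2801
  black white-spotted: (63 − 70.5)² / 70.5 = 0.7979
  brown solid: (64 − 70.5)² / 70.5 = 0.5993
  brown white-spotted: (94 − 70.5)² / 70.5 = 7.8333
χ² = 1.2801 + 0.7979 + 0.5993 + 7.8333 = 10.5106 ≈ 10.511
Degrees of freedom = 4 − 1 = 3; critical value at α = 0.05 is 7.815.
Since 10.511 > 7.815, we reject the null hypothesis — the data do not fit the 1:1:1:1 ratio.

10.511; not consistent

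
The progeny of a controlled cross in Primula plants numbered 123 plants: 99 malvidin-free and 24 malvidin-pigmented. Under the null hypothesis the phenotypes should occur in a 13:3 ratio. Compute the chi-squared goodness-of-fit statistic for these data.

0.047

Total ratio parts = 16. Expected numbers out of 123:
  malvidin-free: 123 × 13/16 = 99.9375
  malvidin-pigmented: 123 × 3/16 = 23.0625
χ² = Σ (O − E)² / E
  malvidin-free: (99 − 99.9375)² / 99.9375 = 0.0088
  malvidin-pigmented: (24 − 23.0625)² / 23.0625 = 0.0381
χ² = 0.0088 + 0.0381 = 0.0469 ≈ 0.047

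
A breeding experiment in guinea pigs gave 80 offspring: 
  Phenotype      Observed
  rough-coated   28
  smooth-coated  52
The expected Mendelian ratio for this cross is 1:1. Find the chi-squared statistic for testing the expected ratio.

7.200

Expected counts for N = 80 under a 1:1 ratio (total parts = 2):
  rough-coated: 80 × 1/2 = 40
  smooth-coated: 80 × 1/2 = 40
χ² = Σ (O − E)² / E
  rough-coated: (28 − 40)² / 40 = 3.6000
  smooth-coated: (52 − 40)² / 40 = 3.6000
χ² = 3.6000 + 3.6000 = 7.200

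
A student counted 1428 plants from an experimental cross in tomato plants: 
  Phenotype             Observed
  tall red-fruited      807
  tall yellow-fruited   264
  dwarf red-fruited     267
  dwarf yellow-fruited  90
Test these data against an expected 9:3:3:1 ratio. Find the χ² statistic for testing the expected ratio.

0.078

The 9:3:3:1 ratio has 16 parts, so with N = 1428 the expected counts are:
  tall red-fruited: 1428 × 9/16 = 803.25
  tall yellow-fruited: 1428 × 3/16 = 267.75
  dwarf red-fruited: 1428 × 3/16 = 267.75
  dwarf yellow-fruited: 1428 × 1/16 = 89.25
χ² = Σ (O − E)² / E
  tall red-fruited: (807 − 803.25)² / 803.25 = 0.0175
  tall yellow-fruited: (264 − 267.75)² / 267.75 = 0.0525
  dwarf red-fruited: (267 − 267.75)² / 267.75 = 0.0021
  dwarf yellow-fruited: (90 − 89.25)² / 89.25 = 0.0063
χ² = 0.0175 + 0.0525 + 0.0021 + 0.0063 = 0.0784 ≈ 0.078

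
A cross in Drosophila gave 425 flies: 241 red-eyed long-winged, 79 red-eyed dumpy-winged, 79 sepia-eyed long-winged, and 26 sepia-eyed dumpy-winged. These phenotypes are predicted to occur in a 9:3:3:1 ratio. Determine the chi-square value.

0.039

Total ratio parts = 16. Expected numbers out of 425:
  red-eyed long-winged: 425 × 9/16 = 239.0625
  red-eyed dumpy-winged: 425 × 3/16 = 79.6875
  sepia-eyed long-winged: 425 × 3/16 = 79.6875
  sepia-eyed dumpy-winged: 425 × 1/16 = 26.5625
χ² = Σ (O − E)² / E
  red-eyed long-winged: (241 − 239.0625)² / 239.0625 = 0.0157
  red-eyed dumpy-winged: (79 − 79.6875)² / 79.6875 = 0.0059
  sepia-eyed long-winged: (79 − 79.6875)² / 79.6875 = 0.0059
  sepia-eyed dumpy-winged: (26 − 26.5625)² / 26.5625 = 0.0119
χ² = 0.0157 + 0.0059 + 0.0059 + 0.0119 = 0.0394 ≈ 0.039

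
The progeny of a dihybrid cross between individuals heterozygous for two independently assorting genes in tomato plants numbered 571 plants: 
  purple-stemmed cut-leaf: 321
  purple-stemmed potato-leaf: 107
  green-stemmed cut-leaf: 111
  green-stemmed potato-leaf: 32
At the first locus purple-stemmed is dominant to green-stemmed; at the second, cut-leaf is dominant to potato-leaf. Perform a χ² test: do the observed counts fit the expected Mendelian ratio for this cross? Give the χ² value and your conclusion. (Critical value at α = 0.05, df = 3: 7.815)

0.526; consistent

A dihybrid F₂ with independent assortment and complete dominance at both loci gives a 9:3:3:1 phenotypic ratio.
Expected counts for N = 571 under a 9:3:3:1 ratio (total parts = 16):
  purple-stemmed cut-leaf: 571 × 9/16 = 321.1875
  purple-stemmed potato-leaf: 571 × 3/16 = 107.0625
  green-stemmed cut-leaf: 571 × 3/16 = 107.0625
  green-stemmed potato-leaf: 571 × 1/16 = 35.6875
χ² = Σ (O − E)² / E
  purple-stemmed cut-leaf: (321 − 321.1875)² / 321.1875 = 0.0001
  purple-stemmed potato-leaf: (107 − 107.0625)² / 107.0625 = 0.0000
  green-stemmed cut-leaf: (111 − 107.0625)² / 107.0625 = 0.1448
  green-stemmed potato-leaf: (32 − 35.6875)² / 35.6875 = 0.3810
χ² = 0.0001 + 0.0000 + 0.1448 + 0.3810 = 0.5259 ≈ 0.526
Degrees of freedom = 4 − 1 = 3; critical value at α = 0.05 is 7.815.
Since 0.526 < 7.815, we fail to reject the null hypothesis — the data are consistent with the 9:3:3:1 ratio.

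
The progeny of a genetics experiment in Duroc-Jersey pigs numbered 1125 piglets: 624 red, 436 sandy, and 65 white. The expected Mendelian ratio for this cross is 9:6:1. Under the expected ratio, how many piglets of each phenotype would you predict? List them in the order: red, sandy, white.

Total ratio parts = 16. Expected numbers out of 1125:
  red: 1125 × 9/16 = 632.8125
  sandy: 1125 × 6/16 = 421.875
  white: 1125 × 1/16 = 70.3125

632.8125, 421.875, 70.3125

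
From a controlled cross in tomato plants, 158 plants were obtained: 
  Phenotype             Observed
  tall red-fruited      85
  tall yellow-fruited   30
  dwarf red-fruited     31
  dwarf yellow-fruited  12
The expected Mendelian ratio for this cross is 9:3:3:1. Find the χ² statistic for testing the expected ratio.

0.695

Under the 9:3:3:1 hypothesis (Σ ratio = 16, N = 158):
  tall red-fruited: 158 × 9/16 = 88.875
  tall yellow-fruited: 158 × 3/16 = 29.625
  dwarf red-fruited: 158 × 3/16 = 29.625
  dwarf yellow-fruited: 158 × 1/16 = 9.875
χ² = Σ (O − E)² / E
  tall red-fruited: (85 − 88.875)² / 88.875 = 0.1690
  tall yellow-fruited: (30 − 29.625)² / 29.625 = 0.0047
  dwarf red-fruited: (31 − 29.625)² / 29.625 = 0.0638
  dwarf yellow-fruited: (12 − 9.875)² / 9.875 = 0.4573
χ² = 0.1690 + 0.0047 + 0.0638 + 0.4573 = 0.6948 ≈ 0.695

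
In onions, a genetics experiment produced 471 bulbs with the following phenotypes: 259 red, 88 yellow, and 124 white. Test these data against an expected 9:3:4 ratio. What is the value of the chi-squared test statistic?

0.466

Total ratio parts = 16. Expected numbers out of 471:
  red: 471 × 9/16 = 264.9375
  yellow: 471 × 3/16 = 88.3125
  white: 471 × 4/16 = 117.75
χ² = Σ (O − E)² / E
  red: (259 − 264.9375)² / 264.9375 = 0.1331
  yellow: (88 − 88.3125)² / 88.3125 = 0.0011
  white: (124 − 117.75)² / 117.75 = 0.3317
χ² = 0.1331 + 0.0011 + 0.3317 = 0.4659 ≈ 0.466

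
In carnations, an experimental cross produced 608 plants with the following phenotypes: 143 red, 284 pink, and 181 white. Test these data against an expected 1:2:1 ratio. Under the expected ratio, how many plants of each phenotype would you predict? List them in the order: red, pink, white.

Expected counts for N = 608 under a 1:2:1 ratio (total parts = 4):
  red: 608 × 1/4 = 152
  pink: 608 × 2/4 = 304
  white: 608 × 1/4 = 152

152, 304, 152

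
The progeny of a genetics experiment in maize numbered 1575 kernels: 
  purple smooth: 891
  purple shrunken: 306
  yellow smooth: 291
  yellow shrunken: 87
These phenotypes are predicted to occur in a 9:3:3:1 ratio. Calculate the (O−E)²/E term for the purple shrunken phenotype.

Under the 9:3:3:1 hypothesis (Σ ratio = 16, N = 1575):
  purple smooth: 1575 × 9/16 = 885.9375
  purple shrunken: 1575 × 3/16 = 295.3125
  yellow smooth: 1575 × 3/16 = 295.3125
  yellow shrunken: 1575 × 1/16 = 98.4375
Contribution of purple shrunken: (306 − 295.3125)² / 295.3125 = 0.3868

0.387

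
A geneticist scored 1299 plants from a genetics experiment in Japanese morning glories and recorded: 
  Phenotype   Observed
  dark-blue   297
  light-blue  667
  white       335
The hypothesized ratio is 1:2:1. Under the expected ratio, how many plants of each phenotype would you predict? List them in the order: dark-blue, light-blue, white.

324.75, 649.5, 324.75

Under the 1:2:1 hypothesis (Σ ratio = 4, N = 1299):
  dark-blue: 1299 × 1/4 = 324.75
  light-blue: 1299 × 2/4 = 649.5
  white: 1299 × 1/4 = 324.75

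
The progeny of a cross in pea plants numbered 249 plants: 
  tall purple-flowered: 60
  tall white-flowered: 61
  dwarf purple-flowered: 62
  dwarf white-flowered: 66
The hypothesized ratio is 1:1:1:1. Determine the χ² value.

0.333

The 1:1:1:1 ratio has 4 parts, so with N = 249 the expected counts are:
  tall purple-flowered: 249 × 1/4 = 62.25
  tall white-flowered: 249 × 1/4 = 62.25
  dwarf purple-flowered: 249 × 1/4 = 62.25
  dwarf white-flowered: 249 × 1/4 = 62.25
χ² = Σ (O − E)² / E
  tall purple-flowered: (60 − 62.25)² / 62.25 = 0.0813
  tall white-flowered: (61 − 62.25)² / 62.25 = 0.0251
  dwarf purple-flowered: (62 − 62.25)² / 62.25 = 0.0010
  dwarf white-flowered: (66 − 62.25)² / 62.25 = 0.2259
χ² = 0.0813 + 0.0251 + 0.0010 + 0.2259 = 0.3333 ≈ 0.333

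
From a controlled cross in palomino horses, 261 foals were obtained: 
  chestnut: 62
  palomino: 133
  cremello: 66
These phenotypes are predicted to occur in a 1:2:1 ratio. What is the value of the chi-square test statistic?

The 1:2:1 ratio has 4 parts, so with N = 261 the expected counts are:
  chestnut: 261 × 1/4 = 65.25
  palomino: 261 × 2/4 = 130.5
  cremello: 261 × 1/4 = 65.25
χ² = Σ (O − E)² / E
  chestnut: (62 − 65.25)² / 65.25 = 0.1619
  palomino: (133 − 130.5)² / 130.5 = 0.0479
  cremello: (66 − 65.25)² / 65.25 = 0.0086
χ² = 0.1619 + 0.0479 + 0.0086 = 0.2184 ≈ 0.218

0.218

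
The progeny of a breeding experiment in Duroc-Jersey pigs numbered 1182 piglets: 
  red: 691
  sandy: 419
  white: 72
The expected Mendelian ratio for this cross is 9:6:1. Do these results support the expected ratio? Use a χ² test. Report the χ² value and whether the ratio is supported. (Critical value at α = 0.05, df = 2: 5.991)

2.401; consistent

Expected counts for N = 1182 under a 9:6:1 ratio (total parts = 16):
  red: 1182 × 9/16 = 664.875
  sandy: 1182 × 6/16 = 443.25
  white: 1182 × 1/16 = 73.875
χ² = Σ (O − E)² / E
  red: (691 − 664.875)² / 664.875 = 1.0265
  sandy: (419 − 443.25)² / 443.25 = 1.3267
  white: (72 − 73.875)² / 73.875 = 0.0476
χ² = 1.0265 + 1.3267 + 0.0476 = 2.4008 ≈ 2.401
Degrees of freedom = 3 − 1 = 2; critical value at α = 0.05 is 5.991.
Since 2.401 < 5.991, we fail to reject the null hypothesis — the data are consistent with the 9:6:1 ratio.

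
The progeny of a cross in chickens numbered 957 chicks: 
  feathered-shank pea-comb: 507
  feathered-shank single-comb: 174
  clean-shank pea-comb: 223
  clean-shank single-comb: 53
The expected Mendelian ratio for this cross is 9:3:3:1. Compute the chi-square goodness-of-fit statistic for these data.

Total ratio parts = 16. Expected numbers out of 957:
  feathered-shank pea-comb: 957 × 9/16 = 538.3125
  feathered-shank single-comb: 957 × 3/16 = 179.4375
  clean-shank pea-comb: 957 × 3/16 = 179.4375
  clean-shank single-comb: 957 × 1/16 = 59.8125
χ² = Σ (O − E)² / E
  feathered-shank pea-comb: (507 − 538.3125)² / 538.3125 = 1.8214
  feathered-shank single-comb: (174 − 179.4375)² / 179.4375 = 0.1648
  clean-shank pea-comb: (223 − 179.4375)² / 179.4375 = 10.5758
  clean-shank single-comb: (53 − 59.8125)² / 59.8125 = 0.7759
χ² = 1.8214 + 0.1648 + 10.5758 + 0.7759 = 13.3379 ≈ 13.338

13.338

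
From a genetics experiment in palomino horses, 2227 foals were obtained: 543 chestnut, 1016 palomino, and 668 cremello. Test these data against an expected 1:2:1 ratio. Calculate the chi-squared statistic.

31.107

Under the 1:2:1 hypothesis (Σ ratio = 4, N = 2227):
  chestnut: 2227 × 1/4 = 556.75
  palomino: 2227 × 2/4 = 1113.5
  cremello: 2227 × 1/4 = 556.75
χ² = Σ (O − E)² / E
  chestnut: (543 − 556.75)² / 556.75 = 0.3396
  palomino: (1016 − 1113.5)² / 1113.5 = 8.5373
  cremello: (668 − 556.75)² / 556.75 = 22.2300
χ² = 0.3396 + 8.5373 + 22.2300 = 31.1069 ≈ 31.107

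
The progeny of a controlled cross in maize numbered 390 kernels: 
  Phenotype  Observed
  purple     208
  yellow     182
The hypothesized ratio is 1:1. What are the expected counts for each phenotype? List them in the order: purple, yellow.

Total ratio parts = 2. Expected numbers out of 390:
  purple: 390 × 1/2 = 195
  yellow: 390 × 1/2 = 195

195, 195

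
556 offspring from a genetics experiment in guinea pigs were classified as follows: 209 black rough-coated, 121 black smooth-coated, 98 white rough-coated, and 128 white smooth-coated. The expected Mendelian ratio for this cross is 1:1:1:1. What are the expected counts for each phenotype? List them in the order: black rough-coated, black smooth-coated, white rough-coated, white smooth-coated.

The 1:1:1:1 ratio has 4 parts, so with N = 556 the expected counts are:
  black rough-coated: 556 × 1/4 = 139
  black smooth-coated: 556 × 1/4 = 139
  white rough-coated: 556 × 1/4 = 139
  white smooth-coated: 556 × 1/4 = 139

139, 139, 139, 139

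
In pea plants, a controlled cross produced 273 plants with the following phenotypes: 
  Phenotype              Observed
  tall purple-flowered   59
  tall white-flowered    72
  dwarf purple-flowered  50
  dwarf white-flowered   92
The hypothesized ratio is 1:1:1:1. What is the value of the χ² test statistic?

Under the 1:1:1:1 hypothesis (Σ ratio = 4, N = 273):
  tall purple-flowered: 273 × 1/4 = 68.25
  tall white-flowered: 273 × 1/4 = 68.25
  dwarf purple-flowered: 273 × 1/4 = 68.25
  dwarf white-flowered: 273 × 1/4 = 68.25
χ² = Σ (O − E)² / E
  tall purple-flowered: (59 − 68.25)² / 68.25 = 1.2537
  tall white-flowered: (72 − 68.25)² / 68.25 = 0.2060
  dwarf purple-flowered: (50 − 68.25)² / 68.25 = 4.8800
  dwarf white-flowered: (92 − 68.25)² / 68.25 = 8.2647
χ² = 1.2537 + 0.2060 + 4.8800 + 8.2647 = 14.6044 ≈ 14.604

14.604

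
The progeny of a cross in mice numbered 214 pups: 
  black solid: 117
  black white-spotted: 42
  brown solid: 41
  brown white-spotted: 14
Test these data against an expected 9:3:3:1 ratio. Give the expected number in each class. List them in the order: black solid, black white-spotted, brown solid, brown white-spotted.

The 9:3:3:1 ratio has 16 parts, so with N = 214 the expected counts are:
  black solid: 214 × 9/16 = 120.375
  black white-spotted: 214 × 3/16 = 40.125
  brown solid: 214 × 3/16 = 40.125
  brown white-spotted: 214 × 1/16 = 13.375

120.375, 40.125, 40.125, 13.375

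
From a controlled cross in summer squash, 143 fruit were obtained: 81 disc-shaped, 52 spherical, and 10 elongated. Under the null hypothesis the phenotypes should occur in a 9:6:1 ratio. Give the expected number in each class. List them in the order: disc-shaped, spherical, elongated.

The 9:6:1 ratio has 16 parts, so with N = 143 the expected counts are:
  disc-shaped: 143 × 9/16 = 80.4375
  spherical: 143 × 6/16 = 53.625
  elongated: 143 × 1/16 = 8.9375

80.4375, 53.625, 8.9375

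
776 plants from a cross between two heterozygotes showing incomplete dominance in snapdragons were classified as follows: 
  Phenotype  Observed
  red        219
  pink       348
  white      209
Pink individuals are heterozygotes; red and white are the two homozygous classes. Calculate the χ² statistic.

8.505

With incomplete dominance, a heterozygote × heterozygote cross gives a 1:2:1 phenotypic ratio.
Under the 1:2:1 hypothesis (Σ ratio = 4, N = 776):
  red: 776 × 1/4 = 194
  pink: 776 × 2/4 = 388
  white: 776 × 1/4 = 194
χ² = Σ (O − E)² / E
  red: (219 − 194)² / 194 = 3.2216
  pink: (348 − 388)² / 388 = 4.1237
  white: (209 − 194)² / 194 = 1.1598
χ² = 3.2216 + 4.1237 + 1.1598 = 8.5051 ≈ 8.505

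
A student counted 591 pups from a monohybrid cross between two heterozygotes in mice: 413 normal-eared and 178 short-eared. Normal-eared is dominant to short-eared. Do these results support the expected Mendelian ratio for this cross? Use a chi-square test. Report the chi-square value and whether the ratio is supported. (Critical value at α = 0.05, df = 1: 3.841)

For a monohybrid cross between heterozygotes with complete dominance, the expected phenotypic ratio is 3:1.
Under the 3:1 hypothesis (Σ ratio = 4, N = 591):
  normal-eared: 591 × 3/4 = 443.25
  short-eared: 591 × 1/4 = 147.75
χ² = Σ (O − E)² / E
  normal-eared: (413 − 443.25)² / 443.25 = 2.0644
  short-eared: (178 − 147.75)² / 147.75 = 6.1933
χ² = 2.0644 + 6.1933 = 8.2577 ≈ 8.258
Degrees of freedom = 2 − 1 = 1; critical value at α = 0.05 is 3.841.
Since 8.258 > 3.841, we reject the null hypothesis — the data do not fit the 3:1 ratio.

8.258; not consistent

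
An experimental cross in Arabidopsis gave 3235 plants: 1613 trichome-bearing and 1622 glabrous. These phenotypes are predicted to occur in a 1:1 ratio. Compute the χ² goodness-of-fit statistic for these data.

Total ratio parts = 2. Expected numbers out of 3235:
  trichome-bearing: 3235 × 1/2 = 1617.5
  glabrous: 3235 × 1/2 = 1617.5
χ² = Σ (O − E)² / E
  trichome-bearing: (1613 − 1617.5)² / 1617.5 = 0.0125
  glabrous: (1622 − 1617.5)² / 1617.5 = 0.0125
χ² = 0.0125 + 0.0125 = 0.025

0.025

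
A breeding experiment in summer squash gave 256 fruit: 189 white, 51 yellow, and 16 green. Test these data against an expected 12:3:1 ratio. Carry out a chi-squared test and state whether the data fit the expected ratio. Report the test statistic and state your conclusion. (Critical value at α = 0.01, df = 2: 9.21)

0.234; consistent

Expected counts for N = 256 under a 12:3:1 ratio (total parts = 16):
  white: 256 × 12/16 = 192
  yellow: 256 × 3/16 = 48
  green: 256 × 1/16 = 16
χ² = Σ (O − E)² / E
  white: (189 − 192)² / 192 = 0.0469
  yellow: (51 − 48)² / 48 = 0.1875
  green: (16 − 16)² / 16 = 0.0000
χ² = 0.0469 + 0.1875 + 0.0000 = 0.2344 ≈ 0.234
Degrees of freedom = 3 − 1 = 2; critical value at α = 0.01 is 9.21.
Since 0.234 < 9.21, we fail to reject the null hypothesis — the data are consistent with the 12:3:1 ratio.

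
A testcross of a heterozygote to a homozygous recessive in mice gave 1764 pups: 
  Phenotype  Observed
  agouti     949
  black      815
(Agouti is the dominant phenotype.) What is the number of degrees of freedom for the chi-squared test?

1

A testcross of a heterozygote (Aa × aa) gives a 1:1 phenotypic ratio.
A goodness-of-fit test with 2 phenotype classes has df = 2 − 1 = 1.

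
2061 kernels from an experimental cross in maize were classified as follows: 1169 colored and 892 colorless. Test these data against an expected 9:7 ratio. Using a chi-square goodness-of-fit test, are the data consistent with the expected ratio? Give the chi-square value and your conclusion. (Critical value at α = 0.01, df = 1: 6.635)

0.185; consistent

The 9:7 ratio has 16 parts, so with N = 2061 the expected counts are:
  colored: 2061 × 9/16 = 1159.3125
  colorless: 2061 × 7/16 = 901.6875
χ² = Σ (O − E)² / E
  colored: (1169 − 1159.3125)² / 1159.3125 = 0.0810
  colorless: (892 − 901.6875)² / 901.6875 = 0.1041
χ² = 0.0810 + 0.1041 = 0.1851 ≈ 0.185
Degrees of freedom = 2 − 1 = 1; critical value at α = 0.01 is 6.635.
Since 0.185 < 6.635, we fail to reject the null hypothesis — the data are consistent with the 9:7 ratio.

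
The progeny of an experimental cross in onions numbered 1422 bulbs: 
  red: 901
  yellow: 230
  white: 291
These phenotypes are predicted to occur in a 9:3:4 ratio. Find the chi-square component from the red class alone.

12.785

Expected counts for N = 1422 under a 9:3:4 ratio (total parts = 16):
  red: 1422 × 9/16 = 799.875
  yellow: 1422 × 3/16 = 266.625
  white: 1422 × 4/16 = 355.5
Contribution of red: (901 − 799.875)² / 799.875 = 12.7848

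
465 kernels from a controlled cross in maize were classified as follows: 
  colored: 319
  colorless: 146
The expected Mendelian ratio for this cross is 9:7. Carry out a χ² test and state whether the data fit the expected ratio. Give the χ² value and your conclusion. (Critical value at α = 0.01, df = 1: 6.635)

Under the 9:7 hypothesis (Σ ratio = 16, N = 465):
  colored: 465 × 9/16 = 261.5625
  colorless: 465 × 7/16 = 203.4375
χ² = Σ (O − E)² / E
  colored: (319 − 261.5625)² / 261.5625 = 12.6129
  colorless: (146 − 203.4375)² / 203.4375 = 16.2166
χ² = 12.6129 + 16.2166 = 28.8295 ≈ 28.830
Degrees of freedom = 2 − 1 = 1; critical value at α = 0.01 is 6.635.
Since 28.830 > 6.635, we reject the null hypothesis — the data do not fit the 9:7 ratio.

28.830; not consistent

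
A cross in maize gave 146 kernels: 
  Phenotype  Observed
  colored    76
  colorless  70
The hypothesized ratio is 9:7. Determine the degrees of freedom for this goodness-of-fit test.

1

A goodness-of-fit test with 2 phenotype classes has df = 2 − 1 = 1.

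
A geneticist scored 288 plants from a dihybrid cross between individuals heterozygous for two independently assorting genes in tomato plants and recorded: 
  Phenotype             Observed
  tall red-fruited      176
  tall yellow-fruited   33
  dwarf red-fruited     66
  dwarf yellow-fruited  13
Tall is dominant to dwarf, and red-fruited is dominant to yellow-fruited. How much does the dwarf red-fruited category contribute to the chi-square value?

2.667

A dihybrid F₂ with independent assortment and complete dominance at both loci gives a 9:3:3:1 phenotypic ratio.
Expected counts for N = 288 under a 9:3:3:1 ratio (total parts = 16):
  tall red-fruited: 288 × 9/16 = 162
  tall yellow-fruited: 288 × 3/16 = 54
  dwarf red-fruited: 288 × 3/16 = 54
  dwarf yellow-fruited: 288 × 1/16 = 18
Contribution of dwarf red-fruited: (66 − 54)² / 54 = 2.6667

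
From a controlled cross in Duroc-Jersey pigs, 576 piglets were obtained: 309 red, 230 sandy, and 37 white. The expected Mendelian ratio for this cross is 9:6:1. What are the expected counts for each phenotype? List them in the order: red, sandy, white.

324, 216, 36

Expected counts for N = 576 under a 9:6:1 ratio (total parts = 16):
  red: 576 × 9/16 = 324
  sandy: 576 × 6/16 = 216
  white: 576 × 1/16 = 36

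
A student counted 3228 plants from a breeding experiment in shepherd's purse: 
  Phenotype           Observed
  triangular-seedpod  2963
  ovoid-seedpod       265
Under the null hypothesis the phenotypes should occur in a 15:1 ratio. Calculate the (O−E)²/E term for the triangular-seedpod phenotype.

1.322

Expected counts for N = 3228 under a 15:1 ratio (total parts = 16):
  triangular-seedpod: 3228 × 15/16 = 3026.25
  ovoid-seedpod: 3228 × 1/16 = 201.75
Contribution of triangular-seedpod: (2963 − 3026.25)² / 3026.25 = 1.3220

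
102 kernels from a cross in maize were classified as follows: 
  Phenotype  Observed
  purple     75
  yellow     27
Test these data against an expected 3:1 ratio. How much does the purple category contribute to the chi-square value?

Expected counts for N = 102 under a 3:1 ratio (total parts = 4):
  purple: 102 × 3/4 = 76.5
  yellow: 102 × 1/4 = 25.5
Contribution of purple: (75 − 76.5)² / 76.5 = 0.0294

0.029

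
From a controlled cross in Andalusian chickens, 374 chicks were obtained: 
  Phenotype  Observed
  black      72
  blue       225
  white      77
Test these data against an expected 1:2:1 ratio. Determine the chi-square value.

The 1:2:1 ratio has 4 parts, so with N = 374 the expected counts are:
  black: 374 × 1/4 = 93.5
  blue: 374 × 2/4 = 187
  white: 374 × 1/4 = 93.5
χ² = Σ (O − E)² / E
  black: (72 − 93.5)² / 93.5 = 4.9439
  blue: (225 − 187)² / 187 = 7.7219
  white: (77 − 93.5)² / 93.5 = 2.9118
χ² = 4.9439 + 7.7219 + 2.9118 = 15.5776 ≈ 15.578

15.578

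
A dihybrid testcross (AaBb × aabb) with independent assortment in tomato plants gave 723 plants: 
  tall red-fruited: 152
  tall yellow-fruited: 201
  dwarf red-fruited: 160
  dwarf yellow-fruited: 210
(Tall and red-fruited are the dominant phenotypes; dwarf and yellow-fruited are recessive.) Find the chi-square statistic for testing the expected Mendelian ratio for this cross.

A dihybrid testcross with independent assortment gives a 1:1:1:1 ratio.
Expected counts for N = 723 under a 1:1:1:1 ratio (total parts = 4):
  tall red-fruited: 723 × 1/4 = 180.75
  tall yellow-fruited: 723 × 1/4 = 180.75
  dwarf red-fruited: 723 × 1/4 = 180.75
  dwarf yellow-fruited: 723 × 1/4 = 180.75
χ² = Σ (O − E)² / E
  tall red-fruited: (152 − 180.75)² / 180.75 = 4.5730
  tall yellow-fruited: (201 − 180.75)² / 180.75 = 2.2687
  dwarf red-fruited: (160 − 180.75)² / 180.75 = 2.3821
  dwarf yellow-fruited: (210 − 180.75)² / 180.75 = 4.7334
χ² = 4.5730 + 2.2687 + 2.3821 + 4.7334 = 13.9572 ≈ 13.957

13.957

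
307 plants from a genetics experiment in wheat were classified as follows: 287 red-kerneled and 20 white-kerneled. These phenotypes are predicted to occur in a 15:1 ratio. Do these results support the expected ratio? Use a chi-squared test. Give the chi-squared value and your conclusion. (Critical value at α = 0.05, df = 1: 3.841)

Total ratio parts = 16. Expected numbers out of 307:
  red-kerneled: 307 × 15/16 = 287.8125
  white-kerneled: 307 × 1/16 = 19.1875
χ² = Σ (O − E)² / E
  red-kerneled: (287 − 287.8125)² / 287.8125 = 0.0023
  white-kerneled: (20 − 19.1875)² / 19.1875 = 0.0344
χ² = 0.0023 + 0.0344 = 0.0367 ≈ 0.037
Degrees of freedom = 2 − 1 = 1; critical value at α = 0.05 is 3.841.
Since 0.037 < 3.841, we fail to reject the null hypothesis — the data are consistent with the 15:1 ratio.

0.037; consistent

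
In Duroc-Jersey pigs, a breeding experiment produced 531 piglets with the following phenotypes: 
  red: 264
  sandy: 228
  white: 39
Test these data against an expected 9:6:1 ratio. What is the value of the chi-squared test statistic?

Expected counts for N = 531 under a 9:6:1 ratio (total parts = 16):
  red: 531 × 9/16 = 298.6875
  sandy: 531 × 6/16 = 199.125
  white: 531 × 1/16 = 33.1875
χ² = Σ (O − E)² / E
  red: (264 − 298.6875)² / 298.6875 = 4.0284
  sandy: (228 − 199.125)² / 199.125 = 4.1871
  white: (39 − 33.1875)² / 33.1875 = 1.0180
χ² = 4.0284 + 4.1871 + 1.0180 = 9.2335 ≈ 9.234

9.234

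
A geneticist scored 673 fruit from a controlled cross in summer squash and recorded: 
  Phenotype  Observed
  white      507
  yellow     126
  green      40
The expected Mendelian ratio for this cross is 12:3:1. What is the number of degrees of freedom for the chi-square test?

2

A goodness-of-fit test with 3 phenotype classes has df = 3 − 1 = 2.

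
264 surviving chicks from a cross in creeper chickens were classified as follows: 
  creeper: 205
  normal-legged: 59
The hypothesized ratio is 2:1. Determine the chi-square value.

The 2:1 ratio has 3 parts, so with N = 264 the expected counts are:
  creeper: 264 × 2/3 = 176
  normal-legged: 264 × 1/3 = 88
χ² = Σ (O − E)² / E
  creeper: (205 − 176)² / 176 = 4.7784
  normal-legged: (59 − 88)² / 88 = 9.5568
χ² = 4.7784 + 9.5568 = 14.3352 ≈ 14.335

14.335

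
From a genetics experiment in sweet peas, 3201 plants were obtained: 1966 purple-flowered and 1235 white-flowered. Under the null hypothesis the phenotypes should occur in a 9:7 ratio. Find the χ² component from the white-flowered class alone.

19.544

Under the 9:7 hypothesis (Σ ratio = 16, N = 3201):
  purple-flowered: 3201 × 9/16 = 1800.5625
  white-flowered: 3201 × 7/16 = 1400.4375
Contribution of white-flowered: (1235 − 1400.4375)² / 1400.4375 = 19.5436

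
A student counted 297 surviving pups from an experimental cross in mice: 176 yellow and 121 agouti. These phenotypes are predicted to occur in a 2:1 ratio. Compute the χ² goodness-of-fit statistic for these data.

7.333

Expected counts for N = 297 under a 2:1 ratio (total parts = 3):
  yellow: 297 × 2/3 = 198
  agouti: 297 × 1/3 = 99
χ² = Σ (O − E)² / E
  yellow: (176 − 198)² / 198 = 2.4444
  agouti: (121 − 99)² / 99 = 4.8889
χ² = 2.4444 + 4.8889 = 7.3333 ≈ 7.333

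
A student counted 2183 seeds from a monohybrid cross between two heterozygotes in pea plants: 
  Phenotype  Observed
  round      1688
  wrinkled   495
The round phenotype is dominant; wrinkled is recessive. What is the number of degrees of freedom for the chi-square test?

1

For a monohybrid cross between heterozygotes with complete dominance, the expected phenotypic ratio is 3:1.
A goodness-of-fit test with 2 phenotype classes has df = 2 − 1 = 1.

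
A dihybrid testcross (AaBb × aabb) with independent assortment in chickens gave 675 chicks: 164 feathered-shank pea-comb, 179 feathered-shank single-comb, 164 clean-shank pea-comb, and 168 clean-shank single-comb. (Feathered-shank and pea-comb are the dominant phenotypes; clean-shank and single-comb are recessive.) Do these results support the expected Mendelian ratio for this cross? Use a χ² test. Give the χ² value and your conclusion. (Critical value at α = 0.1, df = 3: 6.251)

0.893; consistent

A dihybrid testcross with independent assortment gives a 1:1:1:1 ratio.
Total ratio parts = 4. Expected numbers out of 675:
  feathered-shank pea-comb: 675 × 1/4 = 168.75
  feathered-shank single-comb: 675 × 1/4 = 168.75
  clean-shank pea-comb: 675 × 1/4 = 168.75
  clean-shank single-comb: 675 × 1/4 = 168.75
χ² = Σ (O − E)² / E
  feathered-shank pea-comb: (164 − 168.75)² / 168.75 = 0.1337
  feathered-shank single-comb: (179 − 168.75)² / 168.75 = 0.6226
  clean-shank pea-comb: (164 − 168.75)² / 168.75 = 0.1337
  clean-shank single-comb: (168 − 168.75)² / 168.75 = 0.0033
χ² = 0.1337 + 0.6226 + 0.1337 + 0.0033 = 0.8933 ≈ 0.893
Degrees of freedom = 4 − 1 = 3; critical value at α = 0.1 is 6.251.
Since 0.893 < 6.251, we fail to reject the null hypothesis — the data are consistent with the 1:1:1:1 ratio.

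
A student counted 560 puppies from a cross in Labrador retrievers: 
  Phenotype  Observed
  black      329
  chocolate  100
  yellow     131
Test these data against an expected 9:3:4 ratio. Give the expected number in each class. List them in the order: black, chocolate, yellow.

Expected counts for N = 560 under a 9:3:4 ratio (total parts = 16):
  black: 560 × 9/16 = 315
  chocolate: 560 × 3/16 = 105
  yellow: 560 × 4/16 = 140

315, 105, 140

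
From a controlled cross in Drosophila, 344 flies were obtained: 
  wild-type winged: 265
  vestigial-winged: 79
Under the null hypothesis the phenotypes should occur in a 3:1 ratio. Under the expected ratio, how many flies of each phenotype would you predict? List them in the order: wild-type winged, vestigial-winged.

Expected counts for N = 344 under a 3:1 ratio (total parts = 4):
  wild-type winged: 344 × 3/4 = 258
  vestigial-winged: 344 × 1/4 = 86

258, 86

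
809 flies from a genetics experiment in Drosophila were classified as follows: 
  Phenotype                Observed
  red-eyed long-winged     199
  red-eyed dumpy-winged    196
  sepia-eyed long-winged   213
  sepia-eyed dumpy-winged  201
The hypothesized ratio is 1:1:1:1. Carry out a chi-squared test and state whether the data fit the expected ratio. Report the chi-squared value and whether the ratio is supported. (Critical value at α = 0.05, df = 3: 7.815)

0.824; consistent

Expected counts for N = 809 under a 1:1:1:1 ratio (total parts = 4):
  red-eyed long-winged: 809 × 1/4 = 202.25
  red-eyed dumpy-winged: 809 × 1/4 = 202.25
  sepia-eyed long-winged: 809 × 1/4 = 202.25
  sepia-eyed dumpy-winged: 809 × 1/4 = 202.25
χ² = Σ (O − E)² / E
  red-eyed long-winged: (199 − 202.25)² / 202.25 = 0.0522
  red-eyed dumpy-winged: (196 − 202.25)² / 202.25 = 0.1931
  sepia-eyed long-winged: (213 − 202.25)² / 202.25 = 0.5714
  sepia-eyed dumpy-winged: (201 − 202.25)² / 202.25 = 0.0077
χ² = 0.0522 + 0.1931 + 0.5714 + 0.0077 = 0.8244 ≈ 0.824
Degrees of freedom = 4 − 1 = 3; critical value at α = 0.05 is 7.815.
Since 0.824 < 7.815, we fail to reject the null hypothesis — the data are consistent with the 1:1:1:1 ratio.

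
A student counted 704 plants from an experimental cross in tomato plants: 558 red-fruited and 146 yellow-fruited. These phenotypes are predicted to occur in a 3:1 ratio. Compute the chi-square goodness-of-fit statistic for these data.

6.818

The 3:1 ratio has 4 parts, so with N = 704 the expected counts are:
  red-fruited: 704 × 3/4 = 528
  yellow-fruited: 704 × 1/4 = 176
χ² = Σ (O − E)² / E
  red-fruited: (558 − 528)² / 528 = 1.7045
  yellow-fruited: (146 − 176)² / 176 = 5.1136
χ² = 1.7045 + 5.1136 = 6.8181 ≈ 6.818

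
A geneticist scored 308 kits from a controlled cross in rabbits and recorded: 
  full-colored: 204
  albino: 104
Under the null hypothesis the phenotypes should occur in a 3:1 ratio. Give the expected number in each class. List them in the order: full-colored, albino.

Under the 3:1 hypothesis (Σ ratio = 4, N = 308):
  full-colored: 308 × 3/4 = 231
  albino: 308 × 1/4 = 77

231, 77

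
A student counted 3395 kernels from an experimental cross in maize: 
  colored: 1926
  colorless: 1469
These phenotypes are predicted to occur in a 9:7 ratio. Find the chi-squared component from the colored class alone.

0.139

The 9:7 ratio has 16 parts, so with N = 3395 the expected counts are:
  colored: 3395 × 9/16 = 1909.6875
  colorless: 3395 × 7/16 = 1485.3125
Contribution of colored: (1926 − 1909.6875)² / 1909.6875 = 0.1393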